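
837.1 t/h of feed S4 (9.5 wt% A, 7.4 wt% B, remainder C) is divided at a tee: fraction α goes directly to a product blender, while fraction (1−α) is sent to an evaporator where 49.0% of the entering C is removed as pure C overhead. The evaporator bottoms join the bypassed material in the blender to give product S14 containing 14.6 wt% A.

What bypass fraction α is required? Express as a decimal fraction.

All 837.1×0.095 = 79.525 t/h of A reaches S14, so S14 = 79.525/0.146 = 544.69 t/h and vapour = 292.41 t/h.
The evaporator receives (1−α)·837.1 of feed at 0.831 C and removes 0.490 of that C:
0.490×0.831×(1−α)×837.1 = 292.41
(1−α) = 292.41/340.86 = 0.8579;  α = 0.1421.

0.142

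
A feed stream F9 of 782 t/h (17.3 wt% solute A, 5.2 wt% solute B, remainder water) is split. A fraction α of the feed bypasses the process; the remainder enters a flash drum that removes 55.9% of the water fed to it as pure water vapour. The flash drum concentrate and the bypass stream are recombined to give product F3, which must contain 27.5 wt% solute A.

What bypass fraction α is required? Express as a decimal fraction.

0.144

All 782×0.173 = 135.29 t/h of solute A reaches F3, so F3 = 135.29/0.275 = 491.95 t/h and vapour = 290.05 t/h.
The evaporator receives (1−α)·782 of feed at 0.775 water and removes 0.559 of that water:
0.559×0.775×(1−α)×782 = 290.05
(1−α) = 290.05/338.78 = 0.8562;  α = 0.1438.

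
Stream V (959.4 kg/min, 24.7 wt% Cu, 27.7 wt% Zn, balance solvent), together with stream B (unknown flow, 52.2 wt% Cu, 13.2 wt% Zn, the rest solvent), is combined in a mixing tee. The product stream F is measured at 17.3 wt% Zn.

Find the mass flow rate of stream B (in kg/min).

Let B be the unknown flow. Total out = 959.4 + B.
Zn balance: 265.75 + 0.132·B = 0.173·(959.4 + B)
(0.132 − 0.173)·B = 0.173×959.4 − 265.75 = -99.778
B = -99.778 / -0.041 = 2433.6 kg/min

2434 kg/min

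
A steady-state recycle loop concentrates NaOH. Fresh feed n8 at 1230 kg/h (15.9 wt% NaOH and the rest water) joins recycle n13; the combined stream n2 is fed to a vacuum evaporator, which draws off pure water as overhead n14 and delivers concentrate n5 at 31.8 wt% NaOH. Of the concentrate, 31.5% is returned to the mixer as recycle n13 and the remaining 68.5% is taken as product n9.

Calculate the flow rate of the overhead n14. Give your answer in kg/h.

Overall NaOH balance (none leaves overhead): NaOH in fresh feed = NaOH in product, i.e. 1230×0.159 = (1−0.315)·n5·0.318.
n5 = 195.57/(0.318×0.685) = 897.81 kg/h.
Recycle n13 = 0.315×897.81 = 282.81 kg/h.
Combined feed n2 = 1230 + 282.81 = 1512.8 kg/h.
Overhead n14 = n2 − n5 = 1512.8 − 897.81 = 615 kg/h.

615 kg/h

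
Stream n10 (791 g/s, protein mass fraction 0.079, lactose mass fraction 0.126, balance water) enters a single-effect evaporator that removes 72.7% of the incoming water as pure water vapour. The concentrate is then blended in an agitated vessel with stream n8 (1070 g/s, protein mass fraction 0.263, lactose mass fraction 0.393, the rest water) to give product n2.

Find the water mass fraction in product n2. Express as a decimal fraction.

0.384

Vapour removed = 0.727×0.795×791 = 457.17 g/s; concentrate = 333.83 g/s.
water reaching the mixer = 171.67 (from concentrate) + 1070×0.344 = 539.75 g/s.
Product flow = 333.83 + 1070 = 1403.8 g/s; water fraction = 0.384.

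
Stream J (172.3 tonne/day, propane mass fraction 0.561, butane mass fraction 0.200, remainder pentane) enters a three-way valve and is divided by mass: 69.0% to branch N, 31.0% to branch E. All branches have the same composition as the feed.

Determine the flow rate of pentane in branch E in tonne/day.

12.77 tonne/day

Branch E total = 0.310×172.3 = 53.413 tonne/day.
pentane in E = 0.239×53.413 = 12.766 tonne/day.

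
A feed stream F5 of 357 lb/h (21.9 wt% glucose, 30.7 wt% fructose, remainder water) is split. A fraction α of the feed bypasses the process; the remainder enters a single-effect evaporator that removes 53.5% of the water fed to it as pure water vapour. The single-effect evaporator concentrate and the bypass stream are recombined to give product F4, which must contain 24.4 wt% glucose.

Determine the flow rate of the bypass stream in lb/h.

212.8 lb/h

All 357×0.219 = 78.183 lb/h of glucose reaches F4, so F4 = 78.183/0.244 = 320.42 lb/h and vapour = 36.578 lb/h.
The evaporator receives (1−α)·357 of feed at 0.474 water and removes 0.535 of that water:
0.535×0.474×(1−α)×357 = 36.578
(1−α) = 36.578/90.532 = 0.4040;  α = 0.5960.
Bypass flow = 0.5960×357 = 212.76 lb/h.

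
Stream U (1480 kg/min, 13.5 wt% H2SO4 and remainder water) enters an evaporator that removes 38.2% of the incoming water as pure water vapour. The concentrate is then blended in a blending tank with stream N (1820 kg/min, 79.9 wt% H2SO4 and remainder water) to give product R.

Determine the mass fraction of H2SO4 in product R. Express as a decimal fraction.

Vapour removed = 0.382×0.865×1480 = 489.04 kg/min; concentrate = 990.96 kg/min.
H2SO4 reaching the mixer = 199.8 (from concentrate) + 1820×0.799 = 1654 kg/min.
Product flow = 990.96 + 1820 = 2811 kg/min; H2SO4 fraction = 0.588.

0.588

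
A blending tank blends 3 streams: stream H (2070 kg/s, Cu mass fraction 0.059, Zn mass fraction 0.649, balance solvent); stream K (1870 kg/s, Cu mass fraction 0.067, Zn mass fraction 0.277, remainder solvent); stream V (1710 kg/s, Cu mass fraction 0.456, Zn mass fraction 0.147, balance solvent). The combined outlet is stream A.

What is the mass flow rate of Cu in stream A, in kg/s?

1027 kg/s

Cu out = Cu in = 2070×0.059 + 1870×0.067 + 1710×0.456 = 1027.2 kg/s.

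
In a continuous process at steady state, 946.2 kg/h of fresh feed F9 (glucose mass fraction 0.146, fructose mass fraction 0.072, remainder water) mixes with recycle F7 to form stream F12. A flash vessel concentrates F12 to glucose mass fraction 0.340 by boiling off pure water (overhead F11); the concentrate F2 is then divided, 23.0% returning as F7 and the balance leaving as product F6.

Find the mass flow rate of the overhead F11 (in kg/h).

Overall glucose balance (none leaves overhead): glucose in fresh feed = glucose in product, i.e. 946.2×0.146 = (1−0.230)·F2·0.340.
F2 = 138.15/(0.340×0.770) = 527.67 kg/h.
Recycle F7 = 0.230×527.67 = 121.37 kg/h.
Combined feed F12 = 946.2 + 121.37 = 1067.6 kg/h.
Overhead F11 = F12 − F2 = 1067.6 − 527.67 = 539.89 kg/h.

539.9 kg/h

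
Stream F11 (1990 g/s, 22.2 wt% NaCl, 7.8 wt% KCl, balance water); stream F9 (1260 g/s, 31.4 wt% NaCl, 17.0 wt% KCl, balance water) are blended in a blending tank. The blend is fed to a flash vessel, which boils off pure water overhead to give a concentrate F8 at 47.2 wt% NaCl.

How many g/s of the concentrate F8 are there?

1774 g/s

NaCl entering = 1990×0.222 + 1260×0.314 = 837.42 g/s.
All NaCl reports to F8, so F8 = 837.42/0.472 = 1774.2 g/s.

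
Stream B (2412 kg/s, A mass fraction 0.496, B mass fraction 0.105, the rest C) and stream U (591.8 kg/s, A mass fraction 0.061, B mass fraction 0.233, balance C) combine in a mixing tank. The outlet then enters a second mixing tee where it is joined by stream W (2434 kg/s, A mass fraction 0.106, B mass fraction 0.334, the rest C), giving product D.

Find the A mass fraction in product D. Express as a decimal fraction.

Overall, product flow = 5437.8 kg/s.
A in = 2412×0.496 + 591.8×0.061 + 2434×0.106 = 1490.5 kg/s.
A fraction in D = 0.274.

0.274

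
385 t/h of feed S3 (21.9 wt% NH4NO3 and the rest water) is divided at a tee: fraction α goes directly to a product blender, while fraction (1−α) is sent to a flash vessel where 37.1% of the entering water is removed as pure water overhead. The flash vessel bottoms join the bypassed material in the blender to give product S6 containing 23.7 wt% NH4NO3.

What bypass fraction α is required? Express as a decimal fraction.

0.738

All 385×0.219 = 84.315 t/h of NH4NO3 reaches S6, so S6 = 84.315/0.237 = 355.76 t/h and vapour = 29.241 t/h.
The evaporator receives (1−α)·385 of feed at 0.781 water and removes 0.371 of that water:
0.371×0.781×(1−α)×385 = 29.241
(1−α) = 29.241/111.55 = 0.2621;  α = 0.7379.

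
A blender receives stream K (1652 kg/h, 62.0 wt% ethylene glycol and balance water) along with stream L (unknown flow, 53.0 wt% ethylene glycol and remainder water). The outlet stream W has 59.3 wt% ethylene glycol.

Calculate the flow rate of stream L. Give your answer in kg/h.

708 kg/h

Let L be the unknown flow. Total out = 1652 + L.
ethylene glycol balance: 1024.2 + 0.530·L = 0.593·(1652 + L)
(0.530 − 0.593)·L = 0.593×1652 − 1024.2 = -44.604
L = -44.604 / -0.063 = 708 kg/h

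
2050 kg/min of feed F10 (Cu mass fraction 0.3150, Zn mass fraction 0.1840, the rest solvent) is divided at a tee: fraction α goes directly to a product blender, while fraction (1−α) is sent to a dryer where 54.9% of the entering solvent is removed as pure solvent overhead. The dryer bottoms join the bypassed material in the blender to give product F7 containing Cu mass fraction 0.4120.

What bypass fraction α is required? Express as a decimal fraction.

0.144

All 2050×0.315 = 645.75 kg/min of Cu reaches F7, so F7 = 645.75/0.412 = 1567.4 kg/min and vapour = 482.65 kg/min.
The evaporator receives (1−α)·2050 of feed at 0.501 solvent and removes 0.549 of that solvent:
0.549×0.501×(1−α)×2050 = 482.65
(1−α) = 482.65/563.85 = 0.8560;  α = 0.1440.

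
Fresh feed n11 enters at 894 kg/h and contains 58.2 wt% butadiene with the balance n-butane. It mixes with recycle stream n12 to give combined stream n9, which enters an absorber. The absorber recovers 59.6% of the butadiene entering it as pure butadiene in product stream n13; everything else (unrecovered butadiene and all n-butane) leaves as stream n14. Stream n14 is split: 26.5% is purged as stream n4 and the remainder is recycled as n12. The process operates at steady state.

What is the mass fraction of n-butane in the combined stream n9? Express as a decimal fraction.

0.656

n-butane enters only via n11 and leaves only via the purge: 894×0.418 = 0.265×(n-butane in n14), and the absorber passes all n-butane, so n-butane in n9 = n-butane in n14 = 1410.2 kg/h.
butadiene in n9: m_A = 894×0.582 + (1−0.265)·(1−0.596)·m_A, so m_A = 520.31/0.7031 = 740.06 kg/h.
n9 = 740.06 + 1410.2 = 2150.2 kg/h.
n-butane fraction in n9 = 1410.2/2150.2 = 0.656.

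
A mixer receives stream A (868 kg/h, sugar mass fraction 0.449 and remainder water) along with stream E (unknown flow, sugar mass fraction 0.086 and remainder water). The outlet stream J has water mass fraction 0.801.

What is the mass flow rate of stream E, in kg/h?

Let E be the unknown flow. Total out = 868 + E.
water balance: 478.27 + 0.914·E = 0.801·(868 + E)
(0.914 − 0.801)·E = 0.801×868 − 478.27 = 217
E = 217 / 0.113 = 1920.4 kg/h

1920 kg/h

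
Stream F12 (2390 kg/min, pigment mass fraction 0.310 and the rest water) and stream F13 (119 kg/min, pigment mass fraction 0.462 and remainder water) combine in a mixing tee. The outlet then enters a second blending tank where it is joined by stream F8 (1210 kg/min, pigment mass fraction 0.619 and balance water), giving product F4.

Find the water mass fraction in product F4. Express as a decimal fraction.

0.585

Overall, product flow = 3719 kg/min.
water in = 2390×0.690 + 119×0.538 + 1210×0.381 = 2174.1 kg/min.
water fraction in F4 = 0.585.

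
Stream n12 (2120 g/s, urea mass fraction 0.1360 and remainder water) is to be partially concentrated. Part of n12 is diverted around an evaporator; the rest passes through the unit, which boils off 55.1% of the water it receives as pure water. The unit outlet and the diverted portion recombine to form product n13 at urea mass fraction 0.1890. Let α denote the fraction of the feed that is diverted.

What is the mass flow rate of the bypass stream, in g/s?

All 2120×0.136 = 288.32 g/s of urea reaches n13, so n13 = 288.32/0.189 = 1525.5 g/s and vapour = 594.5 g/s.
The evaporator receives (1−α)·2120 of feed at 0.864 water and removes 0.551 of that water:
0.551×0.864×(1−α)×2120 = 594.5
(1−α) = 594.5/1009.3 = 0.5890;  α = 0.4110.
Bypass flow = 0.4110×2120 = 871.22 g/s.

871.2 g/s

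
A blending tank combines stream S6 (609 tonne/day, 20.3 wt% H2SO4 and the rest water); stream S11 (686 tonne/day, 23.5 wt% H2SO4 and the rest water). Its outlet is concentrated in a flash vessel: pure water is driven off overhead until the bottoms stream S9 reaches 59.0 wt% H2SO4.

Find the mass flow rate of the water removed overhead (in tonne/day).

812.2 tonne/day

H2SO4 entering = 609×0.203 + 686×0.235 = 284.84 tonne/day.
All H2SO4 reports to S9, so S9 = 284.84/0.590 = 482.77 tonne/day.
Total feed = 1295 tonne/day; overhead = 1295 − 482.77 = 812.23 tonne/day.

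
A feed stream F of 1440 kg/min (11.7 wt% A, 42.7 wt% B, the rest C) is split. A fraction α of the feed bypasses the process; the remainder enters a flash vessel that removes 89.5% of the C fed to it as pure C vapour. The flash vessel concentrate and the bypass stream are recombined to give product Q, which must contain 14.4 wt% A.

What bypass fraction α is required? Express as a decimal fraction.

All 1440×0.117 = 168.48 kg/min of A reaches Q, so Q = 168.48/0.144 = 1170 kg/min and vapour = 270 kg/min.
The evaporator receives (1−α)·1440 of feed at 0.456 C and removes 0.895 of that C:
0.895×0.456×(1−α)×1440 = 270
(1−α) = 270/587.69 = 0.4594;  α = 0.5406.

0.541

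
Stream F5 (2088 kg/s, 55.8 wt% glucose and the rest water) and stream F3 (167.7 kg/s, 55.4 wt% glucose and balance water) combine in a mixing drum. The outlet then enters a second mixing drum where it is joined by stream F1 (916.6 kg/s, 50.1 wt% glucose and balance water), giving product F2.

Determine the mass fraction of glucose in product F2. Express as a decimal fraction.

0.541

Overall, product flow = 3172.3 kg/s.
glucose in = 2088×0.558 + 167.7×0.554 + 916.6×0.501 = 1717.2 kg/s.
glucose fraction in F2 = 0.541.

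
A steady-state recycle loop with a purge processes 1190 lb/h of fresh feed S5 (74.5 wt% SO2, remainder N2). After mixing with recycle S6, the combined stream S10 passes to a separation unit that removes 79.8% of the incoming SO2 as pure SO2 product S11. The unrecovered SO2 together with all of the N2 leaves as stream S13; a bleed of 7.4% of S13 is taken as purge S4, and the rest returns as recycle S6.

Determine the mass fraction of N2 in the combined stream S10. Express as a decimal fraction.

0.790

N2 enters only via S5 and leaves only via the purge: 1190×0.255 = 0.074×(N2 in S13), and the separation unit passes all N2, so N2 in S10 = N2 in S13 = 4100.7 lb/h.
SO2 in S10: m_A = 1190×0.745 + (1−0.074)·(1−0.798)·m_A, so m_A = 886.55/0.8129 = 1090.5 lb/h.
S10 = 1090.5 + 4100.7 = 5191.2 lb/h.
N2 fraction in S10 = 4100.7/5191.2 = 0.790.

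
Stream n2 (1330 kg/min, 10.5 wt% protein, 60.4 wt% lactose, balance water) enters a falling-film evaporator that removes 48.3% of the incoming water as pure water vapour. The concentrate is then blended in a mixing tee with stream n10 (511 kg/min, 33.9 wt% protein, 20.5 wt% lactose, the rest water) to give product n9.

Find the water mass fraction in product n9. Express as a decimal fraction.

Vapour removed = 0.483×0.291×1330 = 186.94 kg/min; concentrate = 1143.1 kg/min.
water reaching the mixer = 200.09 (from concentrate) + 511×0.456 = 433.11 kg/min.
Product flow = 1143.1 + 511 = 1654.1 kg/min; water fraction = 0.262.

0.262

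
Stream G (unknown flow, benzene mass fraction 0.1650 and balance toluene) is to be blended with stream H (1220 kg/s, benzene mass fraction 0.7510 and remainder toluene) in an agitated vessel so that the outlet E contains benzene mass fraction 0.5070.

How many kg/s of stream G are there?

Let G be the unknown flow. Total out = 1220 + G.
benzene balance: 916.22 + 0.165·G = 0.507·(1220 + G)
(0.165 − 0.507)·G = 0.507×1220 − 916.22 = -297.68
G = -297.68 / -0.342 = 870.41 kg/s

870.4 kg/s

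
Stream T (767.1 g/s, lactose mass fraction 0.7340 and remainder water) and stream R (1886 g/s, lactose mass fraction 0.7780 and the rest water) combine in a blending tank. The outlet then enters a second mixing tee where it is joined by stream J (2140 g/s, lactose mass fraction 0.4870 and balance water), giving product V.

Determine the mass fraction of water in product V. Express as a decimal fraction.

Overall, product flow = 4793.1 g/s.
water in = 767.1×0.266 + 1886×0.222 + 2140×0.513 = 1720.6 g/s.
water fraction in V = 0.3590.

0.3590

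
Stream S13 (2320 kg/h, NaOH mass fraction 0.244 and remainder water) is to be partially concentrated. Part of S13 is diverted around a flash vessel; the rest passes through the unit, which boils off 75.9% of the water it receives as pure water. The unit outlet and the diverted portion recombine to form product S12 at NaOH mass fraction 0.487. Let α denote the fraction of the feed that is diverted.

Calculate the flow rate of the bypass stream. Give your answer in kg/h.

All 2320×0.244 = 566.08 kg/h of NaOH reaches S12, so S12 = 566.08/0.487 = 1162.4 kg/h and vapour = 1157.6 kg/h.
The evaporator receives (1−α)·2320 of feed at 0.756 water and removes 0.759 of that water:
0.759×0.756×(1−α)×2320 = 1157.6
(1−α) = 1157.6/1331.2 = 0.8696;  α = 0.1304.
Bypass flow = 0.1304×2320 = 302.55 kg/h.

302.6 kg/h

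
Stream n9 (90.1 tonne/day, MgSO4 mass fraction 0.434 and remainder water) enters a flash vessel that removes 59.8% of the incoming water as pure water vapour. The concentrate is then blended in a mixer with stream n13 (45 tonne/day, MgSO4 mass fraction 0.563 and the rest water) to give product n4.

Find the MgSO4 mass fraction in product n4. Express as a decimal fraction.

0.616

Vapour removed = 0.598×0.566×90.1 = 30.496 tonne/day; concentrate = 59.604 tonne/day.
MgSO4 reaching the mixer = 39.103 (from concentrate) + 45×0.563 = 64.438 tonne/day.
Product flow = 59.604 + 45 = 104.6 tonne/day; MgSO4 fraction = 0.616.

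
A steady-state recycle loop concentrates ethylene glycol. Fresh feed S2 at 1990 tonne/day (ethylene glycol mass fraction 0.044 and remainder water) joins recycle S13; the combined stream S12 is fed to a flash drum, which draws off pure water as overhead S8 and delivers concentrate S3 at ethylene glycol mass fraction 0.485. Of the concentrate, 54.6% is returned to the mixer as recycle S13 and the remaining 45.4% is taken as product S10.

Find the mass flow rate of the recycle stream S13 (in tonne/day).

Overall ethylene glycol balance (none leaves overhead): ethylene glycol in fresh feed = ethylene glycol in product, i.e. 1990×0.044 = (1−0.546)·S3·0.485.
S3 = 87.56/(0.485×0.454) = 397.66 tonne/day.
Recycle S13 = 0.546×397.66 = 217.12 tonne/day.

217.1 tonne/day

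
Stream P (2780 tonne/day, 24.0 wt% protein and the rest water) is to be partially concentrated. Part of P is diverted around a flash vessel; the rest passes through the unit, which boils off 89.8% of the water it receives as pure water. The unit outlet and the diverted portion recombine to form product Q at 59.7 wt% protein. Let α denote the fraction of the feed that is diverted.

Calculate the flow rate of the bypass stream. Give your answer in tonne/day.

All 2780×0.240 = 667.2 tonne/day of protein reaches Q, so Q = 667.2/0.597 = 1117.6 tonne/day and vapour = 1662.4 tonne/day.
The evaporator receives (1−α)·2780 of feed at 0.760 water and removes 0.898 of that water:
0.898×0.760×(1−α)×2780 = 1662.4
(1−α) = 1662.4/1897.3 = 0.8762;  α = 0.1238.
Bypass flow = 0.1238×2780 = 344.16 tonne/day.

344.2 tonne/day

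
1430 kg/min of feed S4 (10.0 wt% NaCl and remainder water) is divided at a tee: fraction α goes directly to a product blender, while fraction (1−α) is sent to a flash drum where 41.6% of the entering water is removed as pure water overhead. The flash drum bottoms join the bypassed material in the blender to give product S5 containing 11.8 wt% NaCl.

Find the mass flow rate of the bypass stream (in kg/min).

All 1430×0.100 = 143 kg/min of NaCl reaches S5, so S5 = 143/0.118 = 1211.9 kg/min and vapour = 218.14 kg/min.
The evaporator receives (1−α)·1430 of feed at 0.900 water and removes 0.416 of that water:
0.416×0.900×(1−α)×1430 = 218.14
(1−α) = 218.14/535.39 = 0.4074;  α = 0.5926.
Bypass flow = 0.5926×1430 = 847.37 kg/min.

847.4 kg/min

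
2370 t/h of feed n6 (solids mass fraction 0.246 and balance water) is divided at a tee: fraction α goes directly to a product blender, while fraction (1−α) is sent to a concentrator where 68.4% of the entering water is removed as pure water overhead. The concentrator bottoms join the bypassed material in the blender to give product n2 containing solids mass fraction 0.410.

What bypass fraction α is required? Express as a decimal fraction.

0.224

All 2370×0.246 = 583.02 t/h of solids reaches n2, so n2 = 583.02/0.410 = 1422 t/h and vapour = 948 t/h.
The evaporator receives (1−α)·2370 of feed at 0.754 water and removes 0.684 of that water:
0.684×0.754×(1−α)×2370 = 948
(1−α) = 948/1222.3 = 0.7756;  α = 0.2244.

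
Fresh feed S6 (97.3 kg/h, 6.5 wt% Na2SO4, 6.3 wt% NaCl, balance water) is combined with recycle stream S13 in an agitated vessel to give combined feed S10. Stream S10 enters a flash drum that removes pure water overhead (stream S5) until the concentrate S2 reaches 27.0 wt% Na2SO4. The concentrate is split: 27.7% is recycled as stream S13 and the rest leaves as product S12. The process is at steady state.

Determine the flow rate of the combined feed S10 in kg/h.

Overall Na2SO4 balance (none leaves overhead): Na2SO4 in fresh feed = Na2SO4 in product, i.e. 97.3×0.065 = (1−0.277)·S2·0.270.
S2 = 6.3245/(0.270×0.723) = 32.398 kg/h.
Recycle S13 = 0.277×32.398 = 8.9744 kg/h.
Combined feed S10 = 97.3 + 8.9744 = 106.27 kg/h.

106.3 kg/h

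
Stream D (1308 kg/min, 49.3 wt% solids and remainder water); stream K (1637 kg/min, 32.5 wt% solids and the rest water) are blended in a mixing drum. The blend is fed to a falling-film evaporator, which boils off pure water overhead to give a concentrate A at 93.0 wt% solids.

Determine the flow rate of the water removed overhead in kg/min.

1680 kg/min

solids entering = 1308×0.493 + 1637×0.325 = 1176.9 kg/min.
All solids reports to A, so A = 1176.9/0.930 = 1265.5 kg/min.
Total feed = 2945 kg/min; overhead = 2945 − 1265.5 = 1679.5 kg/min.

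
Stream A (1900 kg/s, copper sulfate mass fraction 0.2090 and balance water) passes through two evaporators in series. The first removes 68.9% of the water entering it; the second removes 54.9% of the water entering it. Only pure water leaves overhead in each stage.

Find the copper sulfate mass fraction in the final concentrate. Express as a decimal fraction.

0.6532

water in feed = 1900×0.791 = 1502.9 kg/s.
After stage 1: water left = (1−0.689)×1502.9 = 467.4; stream total = 864.5 kg/s.
After stage 2: water left = (1−0.549)×467.4 = 210.8; final concentrate = 607.9 kg/s.
copper sulfate fraction = 397.1/607.9 = 0.6532.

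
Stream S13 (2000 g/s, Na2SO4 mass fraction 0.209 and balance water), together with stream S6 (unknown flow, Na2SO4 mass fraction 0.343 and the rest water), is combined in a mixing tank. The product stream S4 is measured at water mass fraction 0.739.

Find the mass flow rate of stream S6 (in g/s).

1268 g/s

Let S6 be the unknown flow. Total out = 2000 + S6.
water balance: 1582 + 0.657·S6 = 0.739·(2000 + S6)
(0.657 − 0.739)·S6 = 0.739×2000 − 1582 = -104
S6 = -104 / -0.082 = 1268.3 g/s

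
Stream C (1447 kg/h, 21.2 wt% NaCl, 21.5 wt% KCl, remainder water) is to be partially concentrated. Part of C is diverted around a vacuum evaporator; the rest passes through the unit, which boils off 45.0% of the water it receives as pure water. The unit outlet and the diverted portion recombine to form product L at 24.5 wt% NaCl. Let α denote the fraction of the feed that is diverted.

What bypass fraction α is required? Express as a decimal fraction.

All 1447×0.212 = 306.76 kg/h of NaCl reaches L, so L = 306.76/0.245 = 1252.1 kg/h and vapour = 194.9 kg/h.
The evaporator receives (1−α)·1447 of feed at 0.573 water and removes 0.450 of that water:
0.450×0.573×(1−α)×1447 = 194.9
(1−α) = 194.9/373.11 = 0.5224;  α = 0.4776.

0.478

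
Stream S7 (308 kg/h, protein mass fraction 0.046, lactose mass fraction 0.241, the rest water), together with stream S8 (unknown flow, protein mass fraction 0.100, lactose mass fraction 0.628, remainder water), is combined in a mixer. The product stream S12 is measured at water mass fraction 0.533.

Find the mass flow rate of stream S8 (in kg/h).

Let S8 be the unknown flow. Total out = 308 + S8.
water balance: 219.6 + 0.272·S8 = 0.533·(308 + S8)
(0.272 − 0.533)·S8 = 0.533×308 − 219.6 = -55.44
S8 = -55.44 / -0.261 = 212.41 kg/h

212.4 kg/h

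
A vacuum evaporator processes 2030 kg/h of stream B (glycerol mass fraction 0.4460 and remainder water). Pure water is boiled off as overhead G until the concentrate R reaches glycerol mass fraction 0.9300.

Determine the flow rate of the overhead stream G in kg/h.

1056 kg/h

glycerol is conserved: 2030×0.446 = 905.38 kg/h all reports to the concentrate.
Concentrate = 905.38/(target fraction) = 973.53 kg/h.
Overhead = 2030 − 973.53 = 1056.5 kg/h.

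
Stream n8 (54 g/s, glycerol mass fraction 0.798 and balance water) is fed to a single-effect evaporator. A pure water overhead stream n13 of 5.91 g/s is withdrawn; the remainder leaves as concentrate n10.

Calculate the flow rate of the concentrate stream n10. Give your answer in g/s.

48.09 g/s

Concentrate = 54 − 5.91 = 48.09 g/s.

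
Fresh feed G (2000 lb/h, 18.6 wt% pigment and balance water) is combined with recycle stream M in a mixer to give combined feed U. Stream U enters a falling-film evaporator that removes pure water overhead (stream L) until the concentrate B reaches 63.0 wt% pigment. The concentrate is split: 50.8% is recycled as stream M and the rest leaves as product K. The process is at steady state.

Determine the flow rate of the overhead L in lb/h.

Overall pigment balance (none leaves overhead): pigment in fresh feed = pigment in product, i.e. 2000×0.186 = (1−0.508)·B·0.630.
B = 372/(0.630×0.492) = 1200.2 lb/h.
Recycle M = 0.508×1200.2 = 609.68 lb/h.
Combined feed U = 2000 + 609.68 = 2609.7 lb/h.
Overhead L = U − B = 2609.7 − 1200.2 = 1409.5 lb/h.

1410 lb/h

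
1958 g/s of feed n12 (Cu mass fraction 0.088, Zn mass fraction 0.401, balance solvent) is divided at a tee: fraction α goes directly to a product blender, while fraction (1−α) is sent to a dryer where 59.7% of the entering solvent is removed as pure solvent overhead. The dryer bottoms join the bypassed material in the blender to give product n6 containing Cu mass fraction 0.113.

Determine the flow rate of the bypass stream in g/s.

538 g/s

All 1958×0.088 = 172.3 g/s of Cu reaches n6, so n6 = 172.3/0.113 = 1524.8 g/s and vapour = 433.19 g/s.
The evaporator receives (1−α)·1958 of feed at 0.511 solvent and removes 0.597 of that solvent:
0.597×0.511×(1−α)×1958 = 433.19
(1−α) = 433.19/597.32 = 0.7252;  α = 0.2748.
Bypass flow = 0.2748×1958 = 538.03 g/s.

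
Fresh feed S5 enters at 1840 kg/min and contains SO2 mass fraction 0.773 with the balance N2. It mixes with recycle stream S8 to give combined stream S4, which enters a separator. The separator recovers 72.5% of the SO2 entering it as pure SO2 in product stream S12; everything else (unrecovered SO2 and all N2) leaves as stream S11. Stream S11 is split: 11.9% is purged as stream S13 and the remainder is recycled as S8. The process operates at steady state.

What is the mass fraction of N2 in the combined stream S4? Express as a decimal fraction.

0.652

N2 enters only via S5 and leaves only via the purge: 1840×0.227 = 0.119×(N2 in S11), and the separator passes all N2, so N2 in S4 = N2 in S11 = 3509.9 kg/min.
SO2 in S4: m_A = 1840×0.773 + (1−0.119)·(1−0.725)·m_A, so m_A = 1422.3/0.7577 = 1877.1 kg/min.
S4 = 1877.1 + 3509.9 = 5387 kg/min.
N2 fraction in S4 = 3509.9/5387 = 0.652.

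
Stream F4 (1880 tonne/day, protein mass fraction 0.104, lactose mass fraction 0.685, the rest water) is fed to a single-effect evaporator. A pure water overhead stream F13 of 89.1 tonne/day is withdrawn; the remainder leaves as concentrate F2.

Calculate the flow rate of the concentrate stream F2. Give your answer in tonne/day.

1791 tonne/day

Concentrate = 1880 − 89.1 = 1790.9 tonne/day.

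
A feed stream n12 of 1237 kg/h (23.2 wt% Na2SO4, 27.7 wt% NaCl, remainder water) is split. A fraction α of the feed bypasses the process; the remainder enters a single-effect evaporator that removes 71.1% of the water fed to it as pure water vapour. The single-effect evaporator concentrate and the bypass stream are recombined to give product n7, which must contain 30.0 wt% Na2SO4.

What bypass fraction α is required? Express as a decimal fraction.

All 1237×0.232 = 286.98 kg/h of Na2SO4 reaches n7, so n7 = 286.98/0.300 = 956.61 kg/h and vapour = 280.39 kg/h.
The evaporator receives (1−α)·1237 of feed at 0.491 water and removes 0.711 of that water:
0.711×0.491×(1−α)×1237 = 280.39
(1−α) = 280.39/431.84 = 0.6493;  α = 0.3507.

0.351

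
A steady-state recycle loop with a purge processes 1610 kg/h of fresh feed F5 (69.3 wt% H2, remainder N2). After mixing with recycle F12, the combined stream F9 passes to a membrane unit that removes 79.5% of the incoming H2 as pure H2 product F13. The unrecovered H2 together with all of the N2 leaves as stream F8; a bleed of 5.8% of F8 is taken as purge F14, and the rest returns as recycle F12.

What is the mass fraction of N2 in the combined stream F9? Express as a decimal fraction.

N2 enters only via F5 and leaves only via the purge: 1610×0.307 = 0.058×(N2 in F8), and the membrane unit passes all N2, so N2 in F9 = N2 in F8 = 8521.9 kg/h.
H2 in F9: m_A = 1610×0.693 + (1−0.058)·(1−0.795)·m_A, so m_A = 1115.7/0.8069 = 1382.8 kg/h.
F9 = 1382.8 + 8521.9 = 9904.7 kg/h.
N2 fraction in F9 = 8521.9/9904.7 = 0.8604.

0.8604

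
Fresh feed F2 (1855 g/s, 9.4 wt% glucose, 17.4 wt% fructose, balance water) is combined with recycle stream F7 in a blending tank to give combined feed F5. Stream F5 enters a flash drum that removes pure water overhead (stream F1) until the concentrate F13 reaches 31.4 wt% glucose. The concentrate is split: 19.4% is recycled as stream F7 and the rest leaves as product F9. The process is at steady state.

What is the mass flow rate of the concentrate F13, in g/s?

689 g/s

Overall glucose balance (none leaves overhead): glucose in fresh feed = glucose in product, i.e. 1855×0.094 = (1−0.194)·F13·0.314.
F13 = 174.37/(0.314×0.806) = 688.98 g/s.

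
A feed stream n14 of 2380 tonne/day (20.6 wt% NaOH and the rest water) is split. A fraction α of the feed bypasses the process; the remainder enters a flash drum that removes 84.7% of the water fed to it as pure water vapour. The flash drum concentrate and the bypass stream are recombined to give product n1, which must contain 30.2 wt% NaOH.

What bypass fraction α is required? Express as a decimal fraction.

0.527

All 2380×0.206 = 490.28 tonne/day of NaOH reaches n1, so n1 = 490.28/0.302 = 1623.4 tonne/day and vapour = 756.56 tonne/day.
The evaporator receives (1−α)·2380 of feed at 0.794 water and removes 0.847 of that water:
0.847×0.794×(1−α)×2380 = 756.56
(1−α) = 756.56/1600.6 = 0.4727;  α = 0.5273.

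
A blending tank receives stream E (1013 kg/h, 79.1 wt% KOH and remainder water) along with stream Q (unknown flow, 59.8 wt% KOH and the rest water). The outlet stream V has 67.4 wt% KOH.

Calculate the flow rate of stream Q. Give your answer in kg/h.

1559 kg/h

Let Q be the unknown flow. Total out = 1013 + Q.
KOH balance: 801.28 + 0.598·Q = 0.674·(1013 + Q)
(0.598 − 0.674)·Q = 0.674×1013 − 801.28 = -118.52
Q = -118.52 / -0.076 = 1559.5 kg/h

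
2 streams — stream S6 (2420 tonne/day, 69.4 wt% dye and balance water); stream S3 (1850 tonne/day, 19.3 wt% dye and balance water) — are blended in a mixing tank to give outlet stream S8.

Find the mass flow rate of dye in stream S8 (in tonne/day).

dye out = dye in = 2420×0.694 + 1850×0.193 = 2036.5 tonne/day.

2037 tonne/day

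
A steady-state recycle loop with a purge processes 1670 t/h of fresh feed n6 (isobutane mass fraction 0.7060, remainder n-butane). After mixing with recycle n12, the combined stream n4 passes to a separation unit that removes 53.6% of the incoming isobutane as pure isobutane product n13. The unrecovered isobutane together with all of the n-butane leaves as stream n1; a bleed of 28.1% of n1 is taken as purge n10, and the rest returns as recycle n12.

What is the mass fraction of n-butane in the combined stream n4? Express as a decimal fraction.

n-butane enters only via n6 and leaves only via the purge: 1670×0.294 = 0.281×(n-butane in n1), and the separation unit passes all n-butane, so n-butane in n4 = n-butane in n1 = 1747.3 t/h.
isobutane in n4: m_A = 1670×0.706 + (1−0.281)·(1−0.536)·m_A, so m_A = 1179/0.6664 = 1769.3 t/h.
n4 = 1769.3 + 1747.3 = 3516.5 t/h.
n-butane fraction in n4 = 1747.3/3516.5 = 0.4969.

0.4969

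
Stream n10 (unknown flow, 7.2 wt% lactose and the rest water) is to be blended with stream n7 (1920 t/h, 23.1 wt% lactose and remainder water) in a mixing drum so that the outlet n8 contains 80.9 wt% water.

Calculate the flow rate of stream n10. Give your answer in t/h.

Let n10 be the unknown flow. Total out = 1920 + n10.
water balance: 1476.5 + 0.928·n10 = 0.809·(1920 + n10)
(0.928 − 0.809)·n10 = 0.809×1920 − 1476.5 = 76.8
n10 = 76.8 / 0.119 = 645.38 t/h

645.4 t/h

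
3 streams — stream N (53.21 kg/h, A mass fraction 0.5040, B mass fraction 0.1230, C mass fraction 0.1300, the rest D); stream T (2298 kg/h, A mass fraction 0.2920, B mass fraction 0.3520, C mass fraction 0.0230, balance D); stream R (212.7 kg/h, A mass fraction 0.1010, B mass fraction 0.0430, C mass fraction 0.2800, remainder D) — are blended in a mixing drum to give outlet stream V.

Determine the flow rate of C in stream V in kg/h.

C out = C in = 53.21×0.130 + 2298×0.023 + 212.7×0.280 = 119.33 kg/h.

119.3 kg/h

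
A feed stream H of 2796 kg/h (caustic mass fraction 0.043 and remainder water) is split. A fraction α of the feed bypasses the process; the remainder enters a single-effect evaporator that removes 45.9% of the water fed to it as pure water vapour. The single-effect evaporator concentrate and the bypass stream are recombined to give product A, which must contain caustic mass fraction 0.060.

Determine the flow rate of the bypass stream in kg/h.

All 2796×0.043 = 120.23 kg/h of caustic reaches A, so A = 120.23/0.060 = 2003.8 kg/h and vapour = 792.2 kg/h.
The evaporator receives (1−α)·2796 of feed at 0.957 water and removes 0.459 of that water:
0.459×0.957×(1−α)×2796 = 792.2
(1−α) = 792.2/1228.2 = 0.6450;  α = 0.3550.
Bypass flow = 0.3550×2796 = 992.52 kg/h.

992.5 kg/h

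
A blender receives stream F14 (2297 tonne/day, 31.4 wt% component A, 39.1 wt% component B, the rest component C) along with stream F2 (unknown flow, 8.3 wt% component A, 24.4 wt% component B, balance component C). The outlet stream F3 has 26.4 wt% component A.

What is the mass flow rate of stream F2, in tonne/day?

634.5 tonne/day

Let F2 be the unknown flow. Total out = 2297 + F2.
component A balance: 721.26 + 0.083·F2 = 0.264·(2297 + F2)
(0.083 − 0.264)·F2 = 0.264×2297 − 721.26 = -114.85
F2 = -114.85 / -0.181 = 634.53 tonne/day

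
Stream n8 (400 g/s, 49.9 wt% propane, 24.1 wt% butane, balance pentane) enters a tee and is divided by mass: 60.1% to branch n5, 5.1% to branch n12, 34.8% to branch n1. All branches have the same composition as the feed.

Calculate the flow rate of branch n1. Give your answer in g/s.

139.2 g/s

Branch n1 flow = 0.348×400 = 139.2 g/s.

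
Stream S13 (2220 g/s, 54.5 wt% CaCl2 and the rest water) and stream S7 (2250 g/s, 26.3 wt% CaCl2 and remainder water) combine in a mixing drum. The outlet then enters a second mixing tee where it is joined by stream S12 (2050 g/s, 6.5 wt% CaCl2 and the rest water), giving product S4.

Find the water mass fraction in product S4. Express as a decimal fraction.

0.7032

Overall, product flow = 6520 g/s.
water in = 2220×0.455 + 2250×0.737 + 2050×0.935 = 4585.1 g/s.
water fraction in S4 = 0.7032.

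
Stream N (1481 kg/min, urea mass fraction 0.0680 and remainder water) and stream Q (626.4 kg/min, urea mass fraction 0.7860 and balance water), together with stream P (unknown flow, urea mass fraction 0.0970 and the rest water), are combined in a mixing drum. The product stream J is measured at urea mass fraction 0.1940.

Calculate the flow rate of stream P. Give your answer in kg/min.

1899 kg/min

Let P be the unknown flow. Total out = 2107.4 + P.
urea balance: 593.06 + 0.097·P = 0.194·(2107.4 + P)
(0.097 − 0.194)·P = 0.194×2107.4 − 593.06 = -184.22
P = -184.22 / -0.097 = 1899.2 kg/min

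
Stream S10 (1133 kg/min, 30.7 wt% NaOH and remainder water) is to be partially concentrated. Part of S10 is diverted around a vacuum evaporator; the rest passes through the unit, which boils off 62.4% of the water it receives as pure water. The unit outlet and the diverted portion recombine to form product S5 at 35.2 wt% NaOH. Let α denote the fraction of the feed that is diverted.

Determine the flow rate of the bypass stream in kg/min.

798 kg/min

All 1133×0.307 = 347.83 kg/min of NaOH reaches S5, so S5 = 347.83/0.352 = 988.16 kg/min and vapour = 144.84 kg/min.
The evaporator receives (1−α)·1133 of feed at 0.693 water and removes 0.624 of that water:
0.624×0.693×(1−α)×1133 = 144.84
(1−α) = 144.84/489.95 = 0.2956;  α = 0.7044.
Bypass flow = 0.7044×1133 = 798.05 kg/min.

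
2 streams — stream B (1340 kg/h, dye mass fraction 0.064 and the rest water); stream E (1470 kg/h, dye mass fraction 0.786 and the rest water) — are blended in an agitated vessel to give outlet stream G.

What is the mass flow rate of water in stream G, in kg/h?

1569 kg/h

water out = water in = 1340×0.936 + 1470×0.214 = 1568.8 kg/h.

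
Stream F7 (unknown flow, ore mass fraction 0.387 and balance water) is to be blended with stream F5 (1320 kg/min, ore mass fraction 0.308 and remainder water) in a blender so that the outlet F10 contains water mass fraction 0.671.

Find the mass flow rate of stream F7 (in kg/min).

Let F7 be the unknown flow. Total out = 1320 + F7.
water balance: 913.44 + 0.613·F7 = 0.671·(1320 + F7)
(0.613 − 0.671)·F7 = 0.671×1320 − 913.44 = -27.72
F7 = -27.72 / -0.058 = 477.93 kg/min

477.9 kg/min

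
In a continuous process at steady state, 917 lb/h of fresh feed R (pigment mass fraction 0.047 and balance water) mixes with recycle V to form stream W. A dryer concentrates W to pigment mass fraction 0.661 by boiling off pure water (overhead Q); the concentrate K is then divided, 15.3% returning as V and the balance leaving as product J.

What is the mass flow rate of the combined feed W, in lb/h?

Overall pigment balance (none leaves overhead): pigment in fresh feed = pigment in product, i.e. 917×0.047 = (1−0.153)·K·0.661.
K = 43.099/(0.661×0.847) = 76.981 lb/h.
Recycle V = 0.153×76.981 = 11.778 lb/h.
Combined feed W = 917 + 11.778 = 928.78 lb/h.

928.8 lb/h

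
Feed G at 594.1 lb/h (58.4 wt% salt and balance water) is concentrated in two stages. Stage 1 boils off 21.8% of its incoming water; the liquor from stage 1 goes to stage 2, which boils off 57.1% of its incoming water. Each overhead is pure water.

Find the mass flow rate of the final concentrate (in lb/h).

429.9 lb/h

water in feed = 594.1×0.416 = 247.15 lb/h.
After stage 1: water left = (1−0.218)×247.15 = 193.27; stream total = 540.22 lb/h.
After stage 2: water left = (1−0.571)×193.27 = 82.912; final concentrate = 429.87 lb/h.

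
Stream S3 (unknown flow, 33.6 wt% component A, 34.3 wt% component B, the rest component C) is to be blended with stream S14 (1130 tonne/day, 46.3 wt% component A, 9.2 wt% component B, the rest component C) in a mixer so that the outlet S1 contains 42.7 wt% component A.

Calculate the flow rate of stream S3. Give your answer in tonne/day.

Let S3 be the unknown flow. Total out = 1130 + S3.
component A balance: 523.19 + 0.336·S3 = 0.427·(1130 + S3)
(0.336 − 0.427)·S3 = 0.427×1130 − 523.19 = -40.68
S3 = -40.68 / -0.091 = 447.03 tonne/day

447 tonne/day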